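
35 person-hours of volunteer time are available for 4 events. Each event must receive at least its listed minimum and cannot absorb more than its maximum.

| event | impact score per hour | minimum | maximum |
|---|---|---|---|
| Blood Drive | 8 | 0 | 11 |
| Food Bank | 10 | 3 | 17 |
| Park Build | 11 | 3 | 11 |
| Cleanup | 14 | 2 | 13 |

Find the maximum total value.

413

Meeting every minimum uses 0+3+3+2 = 8 person-hours, leaving 27.
Order the events by impact score per hour: Cleanup 14 > Park Build 11 > Food Bank 10 > Blood Drive 8.
Cleanup takes 11 more to reach its cap of 13 ; 16 left.
Park Build takes 8 more to reach its cap of 11 ; 8 left.
Only 8 left; Food Bank takes them to reach 11.
Total = 10×11 + 11×11 + 14×13 = 413.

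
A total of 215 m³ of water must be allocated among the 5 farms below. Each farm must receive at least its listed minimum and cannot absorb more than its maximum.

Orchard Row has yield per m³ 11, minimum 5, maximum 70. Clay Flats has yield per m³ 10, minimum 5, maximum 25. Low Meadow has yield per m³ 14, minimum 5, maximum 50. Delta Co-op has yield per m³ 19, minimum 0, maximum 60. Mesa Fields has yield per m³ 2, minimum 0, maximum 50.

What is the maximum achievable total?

2880

Meeting every minimum uses 5+5+5+0+0 = 15 m³, leaving 200.
Highest yield per m³ first: Delta Co-op 19 > Low Meadow 14 > Orchard Row 11 > Clay Flats 10 > Mesa Fields 2.
Delta Co-op: +60 to 60 (cap) → 140 left.
Low Meadow: +45 to 50 (cap) → 95 left.
Orchard Row: +65 to 70 (cap) → 30 left.
Clay Flats takes 20 more to reach its cap of 25 → 10 left.
Only 10 left; Mesa Fields takes them to reach 10.
Total = 11×70 + 10×25 + 14×50 + 19×60 + 2×10 = 2880.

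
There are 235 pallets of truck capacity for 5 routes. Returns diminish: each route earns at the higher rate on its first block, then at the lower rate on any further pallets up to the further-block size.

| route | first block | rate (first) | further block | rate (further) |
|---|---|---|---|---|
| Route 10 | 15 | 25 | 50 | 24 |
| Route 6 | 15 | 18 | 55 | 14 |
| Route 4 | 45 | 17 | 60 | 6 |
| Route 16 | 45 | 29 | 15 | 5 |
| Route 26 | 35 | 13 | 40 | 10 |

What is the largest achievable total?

4815

Order all 10 blocks by rate: Route 16/first 29 > Route 10/first 25 > Route 10/second 24 > Route 6/first 18 > Route 4/first 17 > Route 6/second 14 > Route 26/first 13 > Route 26/second 10 > Route 4/second 6 > Route 16/second 5.
Fill Route 16 first block (45 at 29) → 190 left.
Route 10 first at 25: fill all 15 → 175 left.
Route 10/second (24): +50 → 125 left.
Fill Route 6 first block (15 at 18) → 110 left.
Fill Route 4 first block (45 at 17) → 65 left.
Route 6/second (14): +55 → 10 left.
Route 26 first at 13: only 10 left, fill 10.
Total = 29×45 + 25×15 + 24×50 + 18×15 + 17×45 + 14×55 + 13×10 = 4815.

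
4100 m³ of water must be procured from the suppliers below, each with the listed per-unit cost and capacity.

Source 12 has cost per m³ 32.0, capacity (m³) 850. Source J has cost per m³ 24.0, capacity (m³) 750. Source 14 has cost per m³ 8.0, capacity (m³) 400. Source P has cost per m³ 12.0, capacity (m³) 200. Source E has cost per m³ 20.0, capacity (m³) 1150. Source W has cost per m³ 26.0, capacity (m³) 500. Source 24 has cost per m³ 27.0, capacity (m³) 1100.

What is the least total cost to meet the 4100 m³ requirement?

89300

Use suppliers in increasing cost order.
Take 400 from Source 14 at 8.0 — need 3700 more.
Source P (12.0): use full 200 — 3500 m³ to go.
Take 1150 from Source E at 20.0 — need 2350 more.
Source J (24.0): use full 750 — 1600 m³ to go.
Source W (26.0): use full 500 — 1100 m³ to go.
Source 24 (27.0): use full 1100 — 0 m³ to go.
Source 12: unused.
Cost = 400×8.0 + 200×12.0 + 1150×20.0 + 750×24.0 + 500×26.0 + 1100×27.0 = 89300.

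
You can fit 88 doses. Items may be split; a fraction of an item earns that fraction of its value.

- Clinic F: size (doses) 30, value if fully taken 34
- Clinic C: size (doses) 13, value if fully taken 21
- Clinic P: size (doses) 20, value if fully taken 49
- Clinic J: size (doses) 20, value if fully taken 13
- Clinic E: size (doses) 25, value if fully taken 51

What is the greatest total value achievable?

155

Rank by value-to-size ratio: Clinic P 49/20≈2.45, Clinic E 51/25≈2.04, Clinic C 21/13≈1.62, Clinic F 34/30≈1.13, Clinic J 13/20≈0.65.
Take all of Clinic P (20 doses, value 49) ; 68 doses left.
All 25 doses of Clinic E fit (value 51) ; 43 remain.
All 13 doses of Clinic C fit (value 21) ; 30 remain.
Take all of Clinic F (30 doses, value 34) ; 0 doses left.
Total value = 155.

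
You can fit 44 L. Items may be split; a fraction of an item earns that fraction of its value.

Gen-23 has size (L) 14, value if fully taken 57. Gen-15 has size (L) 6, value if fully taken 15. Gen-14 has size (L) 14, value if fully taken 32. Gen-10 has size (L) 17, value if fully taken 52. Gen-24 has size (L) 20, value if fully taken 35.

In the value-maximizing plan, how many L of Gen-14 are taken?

Best value per unit of size first: Gen-23 57/14≈4.07, Gen-10 52/17≈3.06, Gen-15 15/6≈2.5, Gen-14 32/14≈2.29, Gen-24 35/20≈1.75.
Gen-23: take in full, 14 L for value 57 → 30 left.
All 17 L of Gen-10 fit (value 52) → 13 remain.
All 6 L of Gen-15 fit (value 15) → 7 remain.
7 L left: a 7/14 share of Gen-14 gives 32×7/14 = 16.

7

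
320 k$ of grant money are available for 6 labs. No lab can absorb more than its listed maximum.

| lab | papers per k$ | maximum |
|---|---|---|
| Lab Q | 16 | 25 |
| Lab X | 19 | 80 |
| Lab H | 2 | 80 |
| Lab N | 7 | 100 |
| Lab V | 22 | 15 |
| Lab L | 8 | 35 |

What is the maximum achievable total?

3360

Rank by papers per k$: Lab V 22 > Lab X 19 > Lab Q 16 > Lab L 8 > Lab N 7 > Lab H 2.
Give Lab V 15 to hit its cap of 15 — 305 left.
Lab X: +80 to 80 (cap) — 225 left.
Lab Q: +25 to 25 (cap) — 200 left.
Give Lab L 35 to hit its cap of 35 — 165 left.
Lab N takes 100 to reach its cap of 100 — 65 left.
Only 65 left; Lab H takes them to reach 65.
Total = 16×25 + 19×80 + 2×65 + 7×100 + 22×15 + 8×35 = 3360.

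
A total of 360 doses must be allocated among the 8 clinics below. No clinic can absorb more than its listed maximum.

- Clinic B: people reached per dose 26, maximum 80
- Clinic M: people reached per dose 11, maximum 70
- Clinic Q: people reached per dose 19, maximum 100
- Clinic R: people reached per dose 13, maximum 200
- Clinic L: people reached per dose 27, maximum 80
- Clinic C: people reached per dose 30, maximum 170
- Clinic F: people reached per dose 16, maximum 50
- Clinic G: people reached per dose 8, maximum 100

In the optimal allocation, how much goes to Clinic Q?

Order the clinics by people reached per dose: Clinic C 30 > Clinic L 27 > Clinic B 26 > Clinic Q 19 > Clinic F 16 > Clinic R 13 > Clinic M 11 > Clinic G 8.
Give Clinic C 170 to hit its cap of 170 ; 190 left.
Clinic L: +80 to 80 (cap) ; 110 left.
Clinic B takes 80 to reach its cap of 80 ; 30 left.
Clinic Q has room for 100 but only 30 remain, so it gets 30.

30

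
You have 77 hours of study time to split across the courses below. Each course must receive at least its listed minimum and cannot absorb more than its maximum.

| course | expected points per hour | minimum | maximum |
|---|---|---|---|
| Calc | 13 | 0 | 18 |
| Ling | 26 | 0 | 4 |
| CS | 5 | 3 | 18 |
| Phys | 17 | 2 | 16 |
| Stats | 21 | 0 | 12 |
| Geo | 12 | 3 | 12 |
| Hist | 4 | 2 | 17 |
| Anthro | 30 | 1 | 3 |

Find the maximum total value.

Meeting every minimum uses 0+0+3+2+0+3+2+1 = 11 hours, leaving 66.
Rank by expected points per hour: Anthro 30 > Ling 26 > Stats 21 > Phys 17 > Calc 13 > Geo 12 > CS 5 > Hist 4.
Give Anthro 2 more to hit its cap of 3 — 64 left.
Ling takes 4 more to reach its cap of 4 — 60 left.
Stats takes 12 more to reach its cap of 12 — 48 left.
Phys takes 14 more to reach its cap of 16 — 34 left.
Calc takes 18 more to reach its cap of 18 — 16 left.
Geo: +9 to 12 (cap) — 7 left.
CS has room for 15 more but only 7 remain, so it gets 10.
Total = 13×18 + 26×4 + 5×10 + 17×16 + 21×12 + 12×12 + 4×2 + 30×3 = 1154.

1154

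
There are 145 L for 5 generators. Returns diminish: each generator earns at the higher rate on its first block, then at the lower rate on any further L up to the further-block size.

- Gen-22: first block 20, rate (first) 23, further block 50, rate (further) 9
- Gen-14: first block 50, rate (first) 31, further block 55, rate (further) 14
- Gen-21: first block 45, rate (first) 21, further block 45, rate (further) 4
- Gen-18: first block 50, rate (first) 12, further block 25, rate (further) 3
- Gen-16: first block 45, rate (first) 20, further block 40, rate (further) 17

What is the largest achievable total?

3555

Treat each block as its own option and order by rate: Gen-14/tier1 31 > Gen-22/tier1 23 > Gen-21/tier1 21 > Gen-16/tier1 20 > Gen-16/tier2 17 > Gen-14/tier2 14 > Gen-18/tier1 12 > Gen-22/tier2 9 > Gen-21/tier2 4 > Gen-18/tier2 3.
Gen-14/tier1 (31): +50 → 95 left.
Fill Gen-22 tier1 block (20 at 23) → 75 left.
Fill Gen-21 tier1 block (45 at 21) → 30 left.
30 remain; put them into Gen-16 tier1 at 20.
Total = 31×50 + 23×20 + 21×45 + 20×30 = 3555.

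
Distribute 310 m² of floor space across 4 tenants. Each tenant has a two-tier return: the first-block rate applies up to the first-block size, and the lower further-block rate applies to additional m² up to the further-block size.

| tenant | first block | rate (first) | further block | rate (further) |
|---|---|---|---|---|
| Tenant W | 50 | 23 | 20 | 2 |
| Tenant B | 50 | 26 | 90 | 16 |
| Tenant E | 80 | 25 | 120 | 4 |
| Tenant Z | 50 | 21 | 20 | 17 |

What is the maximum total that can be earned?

Order all 8 blocks by rate: Tenant B/T1 26 > Tenant E/T1 25 > Tenant W/T1 23 > Tenant Z/T1 21 > Tenant Z/T2 17 > Tenant B/T2 16 > Tenant E/T2 4 > Tenant W/T2 2.
Tenant B T1 at 26: fill all 50 → 260 left.
Tenant E T1 at 25: fill all 80 → 180 left.
Fill Tenant W T1 block (50 at 23) → 130 left.
Fill Tenant Z T1 block (50 at 21) → 80 left.
Tenant Z T2 at 17: fill all 20 → 60 left.
Tenant B T2 at 16: only 60 left, fill 60.
Total = 26×50 + 25×80 + 23×50 + 21×50 + 17×20 + 16×60 = 6800.

6800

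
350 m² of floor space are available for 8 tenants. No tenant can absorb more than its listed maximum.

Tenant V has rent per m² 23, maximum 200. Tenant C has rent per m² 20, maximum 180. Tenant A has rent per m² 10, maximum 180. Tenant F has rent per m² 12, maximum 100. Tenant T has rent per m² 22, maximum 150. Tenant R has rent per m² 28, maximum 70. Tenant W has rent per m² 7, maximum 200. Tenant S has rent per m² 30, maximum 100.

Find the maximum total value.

9100

Order the tenants by rent per m²: Tenant S 30 > Tenant R 28 > Tenant V 23 > Tenant T 22 > Tenant C 20 > Tenant F 12 > Tenant A 10 > Tenant W 7.
Give Tenant S 100 to hit its cap of 100 → 250 left.
Tenant R takes 70 to reach its cap of 70 → 180 left.
Only 180 left; Tenant V takes them to reach 180.
Total = 23×180 + 28×70 + 30×100 = 9100.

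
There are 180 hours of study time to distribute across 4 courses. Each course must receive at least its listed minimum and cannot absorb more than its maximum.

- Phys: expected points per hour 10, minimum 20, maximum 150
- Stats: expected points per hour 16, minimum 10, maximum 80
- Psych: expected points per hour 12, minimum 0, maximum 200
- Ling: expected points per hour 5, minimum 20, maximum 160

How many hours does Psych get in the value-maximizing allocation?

60

Meeting every minimum uses 20+10+0+20 = 50 hours, leaving 130.
Order the courses by expected points per hour: Stats 16 > Psych 12 > Phys 10 > Ling 5.
Stats takes 70 more to reach its cap of 80 ; 60 left.
Psych: +60 (room for 200) → 60. Pool exhausted.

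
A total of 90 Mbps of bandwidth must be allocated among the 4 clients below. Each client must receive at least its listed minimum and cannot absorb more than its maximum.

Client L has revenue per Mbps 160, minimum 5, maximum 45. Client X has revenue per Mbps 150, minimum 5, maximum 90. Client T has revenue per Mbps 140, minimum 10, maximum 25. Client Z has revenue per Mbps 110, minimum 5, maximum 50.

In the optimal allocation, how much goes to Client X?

30

Meeting every minimum uses 5+5+10+5 = 25 Mbps, leaving 65.
Highest revenue per Mbps first: Client L 160 > Client X 150 > Client T 140 > Client Z 110.
Give Client L 40 more to hit its cap of 45 — 25 left.
Client X has room for 85 more but only 25 remain, so it gets 30.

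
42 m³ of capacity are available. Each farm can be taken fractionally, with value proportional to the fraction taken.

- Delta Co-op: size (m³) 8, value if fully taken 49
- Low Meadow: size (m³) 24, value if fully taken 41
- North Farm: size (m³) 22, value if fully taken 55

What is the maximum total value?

124.5

Rank by value-to-size ratio: Delta Co-op 49/8≈6.12, North Farm 55/22≈2.5, Low Meadow 41/24≈1.71.
All 8 m³ of Delta Co-op fit (value 49) ; 34 remain.
All 22 m³ of North Farm fit (value 55) ; 12 remain.
Only 12 m³ remain; take 12/24 of Low Meadow for value 41×12/24 = 20.5.
Total value = 124.5.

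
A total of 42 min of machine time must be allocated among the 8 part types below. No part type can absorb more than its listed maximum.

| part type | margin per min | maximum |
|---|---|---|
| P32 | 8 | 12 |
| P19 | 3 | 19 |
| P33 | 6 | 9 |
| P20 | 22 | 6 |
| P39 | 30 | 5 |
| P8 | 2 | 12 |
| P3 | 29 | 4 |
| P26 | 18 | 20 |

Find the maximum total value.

814

Rank by margin per min: P39 30 > P3 29 > P20 22 > P26 18 > P32 8 > P33 6 > P19 3 > P8 2.
P39: +5 to 5 (cap) ; 37 left.
P3: +4 to 4 (cap) ; 33 left.
Give P20 6 to hit its cap of 6 ; 27 left.
P26 takes 20 to reach its cap of 20 ; 7 left.
P32 has room for 12 but only 7 remain, so it gets 7.
Total = 8×7 + 22×6 + 30×5 + 29×4 + 18×20 = 814.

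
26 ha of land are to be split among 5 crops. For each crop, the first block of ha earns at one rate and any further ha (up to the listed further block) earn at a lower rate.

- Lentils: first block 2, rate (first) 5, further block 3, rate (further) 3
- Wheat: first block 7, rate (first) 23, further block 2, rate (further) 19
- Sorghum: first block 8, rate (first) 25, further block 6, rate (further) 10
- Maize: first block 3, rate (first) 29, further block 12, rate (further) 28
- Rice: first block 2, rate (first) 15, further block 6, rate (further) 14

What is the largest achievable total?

Treat each block as its own option and order by rate: Maize/T1 29 > Maize/T2 28 > Sorghum/T1 25 > Wheat/T1 23 > Wheat/T2 19 > Rice/T1 15 > Rice/T2 14 > Sorghum/T2 10 > Lentils/T1 5 > Lentils/T2 3.
Maize/T1 (29): +3 → 23 left.
Maize/T2 (28): +12 → 11 left.
Fill Sorghum T1 block (8 at 25) → 3 left.
Wheat T1 at 23: only 3 left, fill 3.
Total = 29×3 + 28×12 + 25×8 + 23×3 = 692.

692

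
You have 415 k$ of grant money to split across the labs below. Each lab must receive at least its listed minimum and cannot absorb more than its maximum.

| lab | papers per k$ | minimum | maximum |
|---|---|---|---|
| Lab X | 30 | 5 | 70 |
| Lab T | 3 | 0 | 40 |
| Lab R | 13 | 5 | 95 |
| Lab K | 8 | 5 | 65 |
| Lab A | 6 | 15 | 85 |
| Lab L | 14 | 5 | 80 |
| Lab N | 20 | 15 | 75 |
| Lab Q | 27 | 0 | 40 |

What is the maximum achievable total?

Meeting every minimum uses 5+0+5+5+15+5+15+0 = 50 k$, leaving 365.
Highest papers per k$ first: Lab X 30 > Lab Q 27 > Lab N 20 > Lab L 14 > Lab R 13 > Lab K 8 > Lab A 6 > Lab T 3.
Give Lab X 65 more to hit its cap of 70 — 300 left.
Lab Q: +40 to 40 (cap) — 260 left.
Lab N takes 60 more to reach its cap of 75 — 200 left.
Lab L: +75 to 80 (cap) — 125 left.
Lab R takes 90 more to reach its cap of 95 — 35 left.
Lab K has room for 60 more but only 35 remain, so it gets 40.
Total = 30×70 + 13×95 + 8×40 + 6×15 + 14×80 + 20×75 + 27×40 = 7445.

7445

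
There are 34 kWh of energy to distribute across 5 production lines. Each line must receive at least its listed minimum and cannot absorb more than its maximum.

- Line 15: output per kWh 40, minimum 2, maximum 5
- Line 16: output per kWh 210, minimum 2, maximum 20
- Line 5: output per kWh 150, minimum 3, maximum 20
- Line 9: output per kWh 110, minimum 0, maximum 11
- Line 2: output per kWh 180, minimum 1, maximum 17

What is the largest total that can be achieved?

6350

Meeting every minimum uses 2+2+3+0+1 = 8 kWh, leaving 26.
Order the production lines by output per kWh: Line 16 210 > Line 2 180 > Line 5 150 > Line 9 110 > Line 15 40.
Give Line 16 18 more to hit its cap of 20 — 8 left.
Line 2 has room for 16 more but only 8 remain, so it gets 9.
Total = 40×2 + 210×20 + 150×3 + 180×9 = 6350.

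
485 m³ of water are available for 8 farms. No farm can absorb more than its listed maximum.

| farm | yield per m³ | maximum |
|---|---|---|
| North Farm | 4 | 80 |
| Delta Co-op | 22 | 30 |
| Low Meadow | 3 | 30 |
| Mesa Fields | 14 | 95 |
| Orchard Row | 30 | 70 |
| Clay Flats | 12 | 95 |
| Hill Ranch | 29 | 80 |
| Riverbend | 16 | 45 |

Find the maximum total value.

Order the farms by yield per m³: Orchard Row 30 > Hill Ranch 29 > Delta Co-op 22 > Riverbend 16 > Mesa Fields 14 > Clay Flats 12 > North Farm 4 > Low Meadow 3.
Give Orchard Row 70 to hit its cap of 70 — 415 left.
Give Hill Ranch 80 to hit its cap of 80 — 335 left.
Give Delta Co-op 30 to hit its cap of 30 — 305 left.
Give Riverbend 45 to hit its cap of 45 — 260 left.
Mesa Fields: +95 to 95 (cap) — 165 left.
Clay Flats takes 95 to reach its cap of 95 — 70 left.
North Farm: +70 (room for 80) → 70. Pool exhausted.
Total = 4×70 + 22×30 + 14×95 + 30×70 + 12×95 + 29×80 + 16×45 = 8550.

8550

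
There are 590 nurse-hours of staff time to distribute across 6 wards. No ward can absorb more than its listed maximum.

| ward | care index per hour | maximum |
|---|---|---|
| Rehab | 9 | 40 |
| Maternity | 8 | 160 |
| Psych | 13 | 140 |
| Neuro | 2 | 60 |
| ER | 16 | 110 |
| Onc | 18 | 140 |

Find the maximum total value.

7740

Highest care index per hour first: Onc 18 > ER 16 > Psych 13 > Rehab 9 > Maternity 8 > Neuro 2.
Give Onc 140 to hit its cap of 140 — 450 left.
Give ER 110 to hit its cap of 110 — 340 left.
Psych takes 140 to reach its cap of 140 — 200 left.
Rehab takes 40 to reach its cap of 40 — 160 left.
Maternity: +160 to 160 (cap) — 0 left.
Total = 9×40 + 8×160 + 13×140 + 16×110 + 18×140 = 7740.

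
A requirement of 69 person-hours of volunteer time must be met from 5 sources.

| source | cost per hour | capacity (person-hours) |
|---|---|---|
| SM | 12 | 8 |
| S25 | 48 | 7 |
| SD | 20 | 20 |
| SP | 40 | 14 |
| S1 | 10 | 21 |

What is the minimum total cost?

Fill from the cheapest source first.
S1 at 10: take all 21 person-hours — 48 still needed.
Take 8 from SM at 12 — need 40 more.
Take 20 from SD at 20 — need 20 more.
SP at 40: take all 14 person-hours — 6 still needed.
Take 6 from S25 at 48 to finish.
Cost = 21×10 + 8×12 + 20×20 + 14×40 + 6×48 = 1554.

1554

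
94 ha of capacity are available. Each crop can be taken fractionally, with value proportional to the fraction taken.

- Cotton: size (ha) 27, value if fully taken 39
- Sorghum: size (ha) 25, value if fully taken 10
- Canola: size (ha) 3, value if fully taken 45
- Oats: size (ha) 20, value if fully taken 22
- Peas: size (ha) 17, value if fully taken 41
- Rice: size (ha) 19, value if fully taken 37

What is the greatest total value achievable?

187.2

Sort by value density: Canola 45/3≈15, Peas 41/17≈2.41, Rice 37/19≈1.95, Cotton 39/27≈1.44, Oats 22/20≈1.1, Sorghum 10/25≈0.4.
Take all of Canola (3 ha, value 45) — 91 ha left.
All 17 ha of Peas fit (value 41) — 74 remain.
Take all of Rice (19 ha, value 37) — 55 ha left.
Cotton: take in full, 27 ha for value 39 — 28 left.
Take all of Oats (20 ha, value 22) — 8 ha left.
Only 8 ha remain; take 8/25 of Sorghum for value 10×8/25 = 3.2.
Total value = 187.2.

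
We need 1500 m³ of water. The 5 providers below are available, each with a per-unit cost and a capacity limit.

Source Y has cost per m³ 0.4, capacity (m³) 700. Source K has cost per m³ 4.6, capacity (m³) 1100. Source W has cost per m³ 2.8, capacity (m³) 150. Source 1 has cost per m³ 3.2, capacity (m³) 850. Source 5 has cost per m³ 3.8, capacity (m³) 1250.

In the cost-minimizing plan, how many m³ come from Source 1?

Fill from the cheapest provider first.
Source Y (0.4): use full 700 — 800 m³ to go.
Source W at 2.8: take all 150 m³ — 650 still needed.
Take 650 from Source 1 at 3.2 to finish.
Source 5, Source K: unused.

650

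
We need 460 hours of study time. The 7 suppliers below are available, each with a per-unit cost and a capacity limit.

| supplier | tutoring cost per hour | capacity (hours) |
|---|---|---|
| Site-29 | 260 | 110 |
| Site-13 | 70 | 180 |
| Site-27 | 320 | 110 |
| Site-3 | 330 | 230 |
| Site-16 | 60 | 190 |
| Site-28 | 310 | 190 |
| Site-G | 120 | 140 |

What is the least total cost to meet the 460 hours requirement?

34800

Cheapest first:
Take 190 from Site-16 at 60 → need 270 more.
Site-13 (70): use full 180 → 90 hours to go.
Site-G (120): take the remaining 90 → done.
Site-29, Site-28, Site-27, Site-3: unused.
Cost = 190×60 + 180×70 + 90×120 = 34800.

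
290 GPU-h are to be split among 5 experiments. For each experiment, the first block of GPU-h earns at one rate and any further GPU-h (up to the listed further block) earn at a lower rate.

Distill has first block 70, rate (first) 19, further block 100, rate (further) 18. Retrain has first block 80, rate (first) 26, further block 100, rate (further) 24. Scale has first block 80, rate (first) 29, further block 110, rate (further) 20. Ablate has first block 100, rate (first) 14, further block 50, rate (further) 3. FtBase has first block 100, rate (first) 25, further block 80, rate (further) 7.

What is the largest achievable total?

Rank every tier by rate: Scale/tier1 29 > Retrain/tier1 26 > FtBase/tier1 25 > Retrain/tier2 24 > Scale/tier2 20 > Distill/tier1 19 > Distill/tier2 18 > Ablate/tier1 14 > FtBase/tier2 7 > Ablate/tier2 3.
Fill Scale tier1 block (80 at 29) — 210 left.
Fill Retrain tier1 block (80 at 26) — 130 left.
Fill FtBase tier1 block (100 at 25) — 30 left.
30 remain; put them into Retrain tier2 at 24.
Total = 29×80 + 26×80 + 25×100 + 24×30 = 7620.

7620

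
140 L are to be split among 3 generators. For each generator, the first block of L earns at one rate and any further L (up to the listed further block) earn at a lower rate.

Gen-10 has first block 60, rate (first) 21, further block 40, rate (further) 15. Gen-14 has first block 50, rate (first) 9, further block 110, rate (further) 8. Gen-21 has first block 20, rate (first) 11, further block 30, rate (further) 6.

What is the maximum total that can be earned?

Treat each block as its own option and order by rate: Gen-10/first 21 > Gen-10/second 15 > Gen-21/first 11 > Gen-14/first 9 > Gen-14/second 8 > Gen-21/second 6.
Gen-10 first at 21: fill all 60 ; 80 left.
Gen-10 second at 15: fill all 40 ; 40 left.
Gen-21 first at 11: fill all 20 ; 20 left.
Gen-14/first: +20 of 50 at 9; pool empty.
Total = 21×60 + 15×40 + 11×20 + 9×20 = 2260.

2260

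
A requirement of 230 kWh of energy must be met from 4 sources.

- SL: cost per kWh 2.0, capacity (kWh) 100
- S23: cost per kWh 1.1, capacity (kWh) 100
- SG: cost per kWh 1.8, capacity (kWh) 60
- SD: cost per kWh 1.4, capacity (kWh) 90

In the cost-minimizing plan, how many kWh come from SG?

Cheapest first:
S23 (1.1): use full 100 ; 130 kWh to go.
SD at 1.4: take all 90 kWh ; 40 still needed.
Take 40 from SG at 1.8 to finish.
SL: unused.

40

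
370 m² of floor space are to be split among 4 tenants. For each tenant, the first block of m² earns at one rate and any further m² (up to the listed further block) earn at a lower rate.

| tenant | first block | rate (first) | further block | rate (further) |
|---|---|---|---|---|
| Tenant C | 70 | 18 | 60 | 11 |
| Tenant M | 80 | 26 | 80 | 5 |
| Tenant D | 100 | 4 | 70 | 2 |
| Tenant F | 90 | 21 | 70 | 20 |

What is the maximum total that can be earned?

7290

Rank every tier by rate: Tenant M/tier1 26 > Tenant F/tier1 21 > Tenant F/tier2 20 > Tenant C/tier1 18 > Tenant C/tier2 11 > Tenant M/tier2 5 > Tenant D/tier1 4 > Tenant D/tier2 2.
Tenant M tier1 at 26: fill all 80 ; 290 left.
Tenant F/tier1 (21): +90 ; 200 left.
Tenant F tier2 at 20: fill all 70 ; 130 left.
Fill Tenant C tier1 block (70 at 18) ; 60 left.
Tenant C/tier2 (11): +60 ; 0 left.
Total = 26×80 + 21×90 + 20×70 + 18×70 + 11×60 = 7290.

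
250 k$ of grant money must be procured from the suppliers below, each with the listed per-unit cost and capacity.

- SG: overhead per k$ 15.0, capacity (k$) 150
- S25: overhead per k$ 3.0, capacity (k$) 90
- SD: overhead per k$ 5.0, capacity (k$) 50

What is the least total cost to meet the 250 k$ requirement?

2170

Cheapest first:
S25 (3.0): use full 90 ; 160 k$ to go.
SD (5.0): use full 50 ; 110 k$ to go.
Take 110 from SG at 15.0 to finish.
Cost = 90×3.0 + 50×5.0 + 110×15.0 = 2170.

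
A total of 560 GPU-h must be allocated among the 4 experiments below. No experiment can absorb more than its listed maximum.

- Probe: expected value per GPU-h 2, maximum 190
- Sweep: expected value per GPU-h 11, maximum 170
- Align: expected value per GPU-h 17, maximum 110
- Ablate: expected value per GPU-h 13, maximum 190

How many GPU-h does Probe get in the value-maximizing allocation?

Highest expected value per GPU-h first: Align 17 > Ablate 13 > Sweep 11 > Probe 2.
Align: +110 to 110 (cap) — 450 left.
Ablate takes 190 to reach its cap of 190 — 260 left.
Give Sweep 170 to hit its cap of 170 — 90 left.
Probe has room for 190 but only 90 remain, so it gets 90.

90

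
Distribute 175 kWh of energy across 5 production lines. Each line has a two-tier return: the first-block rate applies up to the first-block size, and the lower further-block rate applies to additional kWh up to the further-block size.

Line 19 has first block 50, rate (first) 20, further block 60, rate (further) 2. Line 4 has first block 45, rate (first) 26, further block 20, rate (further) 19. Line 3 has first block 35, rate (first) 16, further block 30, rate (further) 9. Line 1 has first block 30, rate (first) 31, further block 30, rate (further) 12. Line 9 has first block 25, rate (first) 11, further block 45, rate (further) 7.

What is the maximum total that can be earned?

Treat each block as its own option and order by rate: Line 1/tier1 31 > Line 4/tier1 26 > Line 19/tier1 20 > Line 4/tier2 19 > Line 3/tier1 16 > Line 1/tier2 12 > Line 9/tier1 11 > Line 3/tier2 9 > Line 9/tier2 7 > Line 19/tier2 2.
Fill Line 1 tier1 block (30 at 31) ; 145 left.
Line 4 tier1 at 26: fill all 45 ; 100 left.
Fill Line 19 tier1 block (50 at 20) ; 50 left.
Fill Line 4 tier2 block (20 at 19) ; 30 left.
Line 3/tier1: +30 of 35 at 16; pool empty.
Total = 31×30 + 26×45 + 20×50 + 19×20 + 16×30 = 3960.

3960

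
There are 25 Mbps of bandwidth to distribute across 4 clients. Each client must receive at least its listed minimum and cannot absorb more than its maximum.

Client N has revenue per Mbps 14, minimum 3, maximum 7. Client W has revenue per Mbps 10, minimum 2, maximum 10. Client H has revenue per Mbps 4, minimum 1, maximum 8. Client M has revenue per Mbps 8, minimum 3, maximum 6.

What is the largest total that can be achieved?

Meeting every minimum uses 3+2+1+3 = 9 Mbps, leaving 16.
Order the clients by revenue per Mbps: Client N 14 > Client W 10 > Client M 8 > Client H 4.
Client N takes 4 more to reach its cap of 7 → 12 left.
Client W takes 8 more to reach its cap of 10 → 4 left.
Give Client M 3 more to hit its cap of 6 → 1 left.
Client H has room for 7 more but only 1 remain, so it gets 2.
Total = 14×7 + 10×10 + 4×2 + 8×6 = 254.

254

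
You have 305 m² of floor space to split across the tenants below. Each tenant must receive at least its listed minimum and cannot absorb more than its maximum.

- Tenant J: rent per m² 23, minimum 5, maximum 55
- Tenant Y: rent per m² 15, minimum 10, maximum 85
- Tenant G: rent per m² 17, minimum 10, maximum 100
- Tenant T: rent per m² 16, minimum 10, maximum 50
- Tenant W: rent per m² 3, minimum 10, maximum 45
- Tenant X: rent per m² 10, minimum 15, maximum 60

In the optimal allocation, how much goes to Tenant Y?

Meeting every minimum uses 5+10+10+10+10+15 = 60 m², leaving 245.
Highest rent per m² first: Tenant J 23 > Tenant G 17 > Tenant T 16 > Tenant Y 15 > Tenant X 10 > Tenant W 3.
Tenant J: +50 to 55 (cap) ; 195 left.
Give Tenant G 90 more to hit its cap of 100 ; 105 left.
Tenant T takes 40 more to reach its cap of 50 ; 65 left.
Only 65 left; Tenant Y takes them to reach 75.

75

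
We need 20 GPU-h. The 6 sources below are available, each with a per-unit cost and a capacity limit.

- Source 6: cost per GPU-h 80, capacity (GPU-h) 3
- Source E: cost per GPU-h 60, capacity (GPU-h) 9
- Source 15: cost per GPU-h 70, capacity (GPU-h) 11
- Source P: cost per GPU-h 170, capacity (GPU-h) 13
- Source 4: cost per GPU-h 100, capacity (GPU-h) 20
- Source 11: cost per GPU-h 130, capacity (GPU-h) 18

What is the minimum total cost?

Use sources in increasing cost order.
Source E at 60: take all 9 GPU-h — 11 still needed.
Take 11 from Source 15 at 70 — need 0 more.
Source 6, Source 4, Source 11, Source P: unused.
Cost = 9×60 + 11×70 = 1310.

1310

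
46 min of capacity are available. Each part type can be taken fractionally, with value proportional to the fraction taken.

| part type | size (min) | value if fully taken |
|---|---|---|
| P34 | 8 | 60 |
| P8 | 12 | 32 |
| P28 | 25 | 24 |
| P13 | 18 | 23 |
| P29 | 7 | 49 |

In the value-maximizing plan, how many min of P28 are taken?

Rank by value-to-size ratio: P34 60/8≈7.5, P29 49/7≈7, P8 32/12≈2.67, P13 23/18≈1.28, P28 24/25≈0.96.
P34: take in full, 8 min for value 60 — 38 left.
All 7 min of P29 fit (value 49) — 31 remain.
Take all of P8 (12 min, value 32) — 19 min left.
All 18 min of P13 fit (value 23) — 1 remain.
Fill the last 1 min with part of P28: 1/25 of it earns 0.96.

1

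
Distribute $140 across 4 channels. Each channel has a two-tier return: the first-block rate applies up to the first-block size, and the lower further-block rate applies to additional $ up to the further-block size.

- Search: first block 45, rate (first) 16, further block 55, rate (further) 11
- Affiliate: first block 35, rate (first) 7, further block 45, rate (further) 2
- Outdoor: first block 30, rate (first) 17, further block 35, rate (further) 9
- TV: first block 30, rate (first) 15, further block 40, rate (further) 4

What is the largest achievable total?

2065

Order all 8 blocks by rate: Outdoor/first 17 > Search/first 16 > TV/first 15 > Search/second 11 > Outdoor/second 9 > Affiliate/first 7 > TV/second 4 > Affiliate/second 2.
Fill Outdoor first block (30 at 17) ; 110 left.
Search/first (16): +45 ; 65 left.
Fill TV first block (30 at 15) ; 35 left.
Search/second: +35 of 55 at 11; pool empty.
Total = 17×30 + 16×45 + 15×30 + 11×35 = 2065.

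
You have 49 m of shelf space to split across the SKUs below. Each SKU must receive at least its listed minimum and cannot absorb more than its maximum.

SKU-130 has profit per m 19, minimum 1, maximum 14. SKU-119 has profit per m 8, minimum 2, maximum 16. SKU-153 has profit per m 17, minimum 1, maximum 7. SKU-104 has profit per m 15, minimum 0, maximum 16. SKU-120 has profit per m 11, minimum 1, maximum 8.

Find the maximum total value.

745

Meeting every minimum uses 1+2+1+0+1 = 5 m, leaving 44.
Order the SKUs by profit per m: SKU-130 19 > SKU-153 17 > SKU-104 15 > SKU-120 11 > SKU-119 8.
SKU-130 takes 13 more to reach its cap of 14 ; 31 left.
Give SKU-153 6 more to hit its cap of 7 ; 25 left.
Give SKU-104 16 more to hit its cap of 16 ; 9 left.
SKU-120 takes 7 more to reach its cap of 8 ; 2 left.
SKU-119 has room for 14 more but only 2 remain, so it gets 4.
Total = 19×14 + 8×4 + 17×7 + 15×16 + 11×8 = 745.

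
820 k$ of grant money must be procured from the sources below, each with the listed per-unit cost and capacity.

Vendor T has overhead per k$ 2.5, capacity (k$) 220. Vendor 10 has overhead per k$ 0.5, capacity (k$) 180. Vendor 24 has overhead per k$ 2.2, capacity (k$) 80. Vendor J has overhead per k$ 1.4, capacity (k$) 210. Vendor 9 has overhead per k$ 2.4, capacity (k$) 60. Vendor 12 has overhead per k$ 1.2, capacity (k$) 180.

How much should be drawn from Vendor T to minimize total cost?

Use sources in increasing cost order.
Take 180 from Vendor 10 at 0.5 — need 640 more.
Take 180 from Vendor 12 at 1.2 — need 460 more.
Vendor J (1.4): use full 210 — 250 k$ to go.
Vendor 24 (2.2): use full 80 — 170 k$ to go.
Vendor 9 at 2.4: take all 60 k$ — 110 still needed.
Take 110 from Vendor T at 2.5 to finish.

110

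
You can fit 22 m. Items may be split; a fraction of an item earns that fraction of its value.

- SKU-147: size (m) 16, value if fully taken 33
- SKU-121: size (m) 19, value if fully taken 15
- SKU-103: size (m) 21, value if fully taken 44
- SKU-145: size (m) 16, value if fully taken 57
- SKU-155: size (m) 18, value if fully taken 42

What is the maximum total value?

71

Rank by value-to-size ratio: SKU-145 57/16≈3.56, SKU-155 42/18≈2.33, SKU-103 44/21≈2.1, SKU-147 33/16≈2.06, SKU-121 15/19≈0.789.
SKU-145: take in full, 16 m for value 57 ; 6 left.
Fill the last 6 m with part of SKU-155: 6/18 of it earns 14.
Total value = 71.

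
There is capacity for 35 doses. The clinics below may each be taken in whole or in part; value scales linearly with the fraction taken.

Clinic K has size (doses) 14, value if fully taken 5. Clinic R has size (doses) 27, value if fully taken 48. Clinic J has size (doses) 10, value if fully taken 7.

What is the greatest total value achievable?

Sort by value density: Clinic R 48/27≈1.78, Clinic J 7/10≈0.7, Clinic K 5/14≈0.357.
Clinic R: take in full, 27 doses for value 48 — 8 left.
Only 8 doses remain; take 8/10 of Clinic J for value 7×8/10 = 5.6.
Total value = 53.6.

53.6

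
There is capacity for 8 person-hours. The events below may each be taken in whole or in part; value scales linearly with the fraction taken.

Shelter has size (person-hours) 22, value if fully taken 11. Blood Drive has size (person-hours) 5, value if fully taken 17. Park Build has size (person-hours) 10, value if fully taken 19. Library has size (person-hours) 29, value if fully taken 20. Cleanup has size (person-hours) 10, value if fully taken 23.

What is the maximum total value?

Best value per unit of size first: Blood Drive 17/5≈3.4, Cleanup 23/10≈2.3, Park Build 19/10≈1.9, Library 20/29≈0.69, Shelter 11/22≈0.5.
Take all of Blood Drive (5 person-hours, value 17) → 3 person-hours left.
3 person-hours left: a 3/10 share of Cleanup gives 23×3/10 = 6.9.
Total value = 23.9.

23.9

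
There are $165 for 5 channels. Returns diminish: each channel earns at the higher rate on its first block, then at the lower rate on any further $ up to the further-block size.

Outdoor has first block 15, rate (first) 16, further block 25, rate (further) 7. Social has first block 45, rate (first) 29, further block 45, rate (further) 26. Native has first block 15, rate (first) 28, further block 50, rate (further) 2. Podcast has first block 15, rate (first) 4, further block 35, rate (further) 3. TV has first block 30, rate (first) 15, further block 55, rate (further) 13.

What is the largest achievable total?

Rank every tier by rate: Social/first 29 > Native/first 28 > Social/second 26 > Outdoor/first 16 > TV/first 15 > TV/second 13 > Outdoor/second 7 > Podcast/first 4 > Podcast/second 3 > Native/second 2.
Social/first (29): +45 → 120 left.
Fill Native first block (15 at 28) → 105 left.
Fill Social second block (45 at 26) → 60 left.
Fill Outdoor first block (15 at 16) → 45 left.
Fill TV first block (30 at 15) → 15 left.
TV second at 13: only 15 left, fill 15.
Total = 29×45 + 28×15 + 26×45 + 16×15 + 15×30 + 13×15 = 3780.

3780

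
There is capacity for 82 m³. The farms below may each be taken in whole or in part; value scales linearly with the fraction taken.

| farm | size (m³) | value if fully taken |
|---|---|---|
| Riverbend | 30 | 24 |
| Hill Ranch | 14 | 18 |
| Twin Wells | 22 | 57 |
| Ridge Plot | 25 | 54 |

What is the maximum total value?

Sort by value density: Twin Wells 57/22≈2.59, Ridge Plot 54/25≈2.16, Hill Ranch 18/14≈1.29, Riverbend 24/30≈0.8.
Take all of Twin Wells (22 m³, value 57) ; 60 m³ left.
All 25 m³ of Ridge Plot fit (value 54) ; 35 remain.
All 14 m³ of Hill Ranch fit (value 18) ; 21 remain.
Only 21 m³ remain; take 21/30 of Riverbend for value 24×21/30 = 16.8.
Total value = 145.8.

145.8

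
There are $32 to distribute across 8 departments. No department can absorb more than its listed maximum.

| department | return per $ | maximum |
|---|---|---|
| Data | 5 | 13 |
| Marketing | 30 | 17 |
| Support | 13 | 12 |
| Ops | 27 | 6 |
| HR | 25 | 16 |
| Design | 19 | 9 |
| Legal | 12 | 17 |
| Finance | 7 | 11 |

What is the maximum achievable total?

Order the departments by return per $: Marketing 30 > Ops 27 > HR 25 > Design 19 > Support 13 > Legal 12 > Finance 7 > Data 5.
Give Marketing 17 to hit its cap of 17 → 15 left.
Give Ops 6 to hit its cap of 6 → 9 left.
HR: +9 (room for 16) → 9. Pool exhausted.
Total = 30×17 + 27×6 + 25×9 = 897.

897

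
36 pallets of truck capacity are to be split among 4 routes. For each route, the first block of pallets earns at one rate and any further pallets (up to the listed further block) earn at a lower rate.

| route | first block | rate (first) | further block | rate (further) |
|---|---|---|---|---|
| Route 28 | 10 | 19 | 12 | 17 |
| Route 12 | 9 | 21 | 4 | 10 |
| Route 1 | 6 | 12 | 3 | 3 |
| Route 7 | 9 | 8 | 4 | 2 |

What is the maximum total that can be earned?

643

Order all 8 blocks by rate: Route 12/first 21 > Route 28/first 19 > Route 28/second 17 > Route 1/first 12 > Route 12/second 10 > Route 7/first 8 > Route 1/second 3 > Route 7/second 2.
Route 12 first at 21: fill all 9 ; 27 left.
Route 28/first (19): +10 ; 17 left.
Route 28 second at 17: fill all 12 ; 5 left.
Route 1 first at 12: only 5 left, fill 5.
Total = 21×9 + 19×10 + 17×12 + 12×5 = 643.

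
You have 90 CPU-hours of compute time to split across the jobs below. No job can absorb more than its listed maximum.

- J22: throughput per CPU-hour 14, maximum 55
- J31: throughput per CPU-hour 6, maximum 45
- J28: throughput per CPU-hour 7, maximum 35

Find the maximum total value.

1015

Rank by throughput per CPU-hour: J22 14 > J28 7 > J31 6.
Give J22 55 to hit its cap of 55 — 35 left.
J28 takes 35 to reach its cap of 35 — 0 left.
Total = 14×55 + 7×35 = 1015.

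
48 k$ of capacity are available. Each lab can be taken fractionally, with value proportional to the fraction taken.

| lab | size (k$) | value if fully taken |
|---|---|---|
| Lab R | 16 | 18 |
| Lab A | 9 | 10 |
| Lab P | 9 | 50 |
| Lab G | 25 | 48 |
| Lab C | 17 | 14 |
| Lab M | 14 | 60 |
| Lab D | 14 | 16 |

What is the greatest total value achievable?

Rank by value-to-size ratio: Lab P 50/9≈5.56, Lab M 60/14≈4.29, Lab G 48/25≈1.92, Lab D 16/14≈1.14, Lab R 18/16≈1.12, Lab A 10/9≈1.11, Lab C 14/17≈0.824.
Lab P: take in full, 9 k$ for value 50 → 39 left.
All 14 k$ of Lab M fit (value 60) → 25 remain.
Lab G: take in full, 25 k$ for value 48 → 0 left.
Total value = 158.

158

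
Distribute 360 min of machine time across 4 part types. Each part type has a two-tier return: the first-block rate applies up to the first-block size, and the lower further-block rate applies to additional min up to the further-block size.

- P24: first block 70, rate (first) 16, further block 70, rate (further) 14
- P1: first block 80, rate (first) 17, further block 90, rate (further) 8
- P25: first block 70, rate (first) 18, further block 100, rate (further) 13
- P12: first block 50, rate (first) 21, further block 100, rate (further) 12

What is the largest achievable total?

Rank every tier by rate: P12/first 21 > P25/first 18 > P1/first 17 > P24/first 16 > P24/second 14 > P25/second 13 > P12/second 12 > P1/second 8.
Fill P12 first block (50 at 21) — 310 left.
Fill P25 first block (70 at 18) — 240 left.
P1/first (17): +80 — 160 left.
P24 first at 16: fill all 70 — 90 left.
Fill P24 second block (70 at 14) — 20 left.
P25/second: +20 of 100 at 13; pool empty.
Total = 21×50 + 18×70 + 17×80 + 16×70 + 14×70 + 13×20 = 6030.

6030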